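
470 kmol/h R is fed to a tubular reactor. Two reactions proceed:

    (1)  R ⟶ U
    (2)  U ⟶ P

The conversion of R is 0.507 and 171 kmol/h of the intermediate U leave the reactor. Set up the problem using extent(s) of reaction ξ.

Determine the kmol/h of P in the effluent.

Conversion of R: R consumed = 1ξ₁ = 0.507 × 470 → ξ₁ = 238.3 kmol/h.
U balance: n_U = 0 + 1ξ₁ − 1ξ₂ = 171 → ξ₂ = (1·238.3 − 171)/1 = 67.29 kmol/h.
Outlet amounts (n = n₀ + Σ ν·ξ):
  R: 470 − 1(238.3) = 231.7
  U: 0 + 1(238.3) − 1(67.29) = 171
  P: 0 + 1(67.29) = 67.29

67.3 kmol/h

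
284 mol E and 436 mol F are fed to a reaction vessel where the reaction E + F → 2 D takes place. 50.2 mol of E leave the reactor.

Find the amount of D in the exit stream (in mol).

For E: n = n₀ − 1ξ → 50.2 = 284 − 1ξ, giving ξ = 233.8 mol.
Outlet amounts (n = n₀ + ν ξ):
  E: 284 − 1(233.8) = 50.2
  F: 436 − 1(233.8) = 202.2
  D: 0 + 2(233.8) = 467.6

468 mol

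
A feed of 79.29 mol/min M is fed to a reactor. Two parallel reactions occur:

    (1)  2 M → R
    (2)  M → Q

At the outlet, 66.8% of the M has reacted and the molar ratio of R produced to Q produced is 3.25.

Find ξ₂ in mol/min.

Conversion of M: M consumed = 0.668 × 79.29 = 52.97 mol/min = 2ξ₁ + 1ξ₂.
Selectivity: 1ξ₁ / (1ξ₂) = 3.25 → ξ₁ = 3.25 ξ₂.
Substitute: (2·3.25 + 1) ξ₂ = 52.97 → ξ₂ = 7.062 mol/min, ξ₁ = 22.95 mol/min.
Outlet amounts (n = n₀ + Σ ν·ξ):
  M: 79.29 − 2(22.95) − 1(7.062) = 26.32
  R: 0 + 1(22.95) = 22.95
  Q: 0 + 1(7.062) = 7.062

ξ₂ = 7.06 mol/min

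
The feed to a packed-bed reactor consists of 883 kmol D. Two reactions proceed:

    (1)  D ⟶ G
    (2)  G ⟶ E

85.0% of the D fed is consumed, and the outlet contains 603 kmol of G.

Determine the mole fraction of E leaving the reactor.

0.167

Conversion of D: D consumed = 1ξ₁ = 0.85 × 883 → ξ₁ = 750.5 kmol.
G balance: n_G = 0 + 1ξ₁ − 1ξ₂ = 603 → ξ₂ = (1·750.5 − 603)/1 = 147.5 kmol.
Outlet amounts (n = n₀ + Σ ν·ξ):
  D: 883 − 1(750.5) = 132.5
  G: 0 + 1(750.5) − 1(147.5) = 603
  E: 0 + 1(147.5) = 147.5
Total out = 883 kmol; y_E = 147.5 / 883 = 0.1671.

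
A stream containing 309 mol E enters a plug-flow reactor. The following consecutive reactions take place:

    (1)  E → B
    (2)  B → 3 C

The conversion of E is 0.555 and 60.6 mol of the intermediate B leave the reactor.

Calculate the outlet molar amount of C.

333 mol

Conversion of E: E consumed = 1ξ₁ = 0.555 × 309 → ξ₁ = 171.5 mol.
B balance: n_B = 0 + 1ξ₁ − 1ξ₂ = 60.6 → ξ₂ = (1·171.5 − 60.6)/1 = 110.9 mol.
Outlet amounts (n = n₀ + Σ ν·ξ):
  E: 309 − 1(171.5) = 137.5
  B: 0 + 1(171.5) − 1(110.9) = 60.6
  C: 0 + 3(110.9) = 332.7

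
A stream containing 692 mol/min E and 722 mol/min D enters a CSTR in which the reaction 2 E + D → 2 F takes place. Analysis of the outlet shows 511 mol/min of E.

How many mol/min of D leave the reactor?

For E: n = n₀ − 2ξ → 511 = 692 − 2ξ, giving ξ = 90.5 mol/min.
Outlet amounts (n = n₀ + ν ξ):
  E: 692 − 2(90.5) = 511
  D: 722 − 1(90.5) = 631.5
  F: 0 + 2(90.5) = 181

632 mol/min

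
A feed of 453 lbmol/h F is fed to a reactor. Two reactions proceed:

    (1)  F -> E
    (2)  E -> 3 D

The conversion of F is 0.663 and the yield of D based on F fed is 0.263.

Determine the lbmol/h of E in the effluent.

Conversion of F: F consumed = 1ξ₁ = 0.663 × 453 → ξ₁ = 300.3 lbmol/h.
Yield of D: 3ξ₂ / 453 = 0.263 → ξ₂ = 39.71 lbmol/h.
Outlet amounts (n = n₀ + Σ ν·ξ):
  F: 453 − 1(300.3) = 152.7
  E: 0 + 1(300.3) − 1(39.71) = 260.6
  D: 0 + 3(39.71) = 119.1

261 lbmol/h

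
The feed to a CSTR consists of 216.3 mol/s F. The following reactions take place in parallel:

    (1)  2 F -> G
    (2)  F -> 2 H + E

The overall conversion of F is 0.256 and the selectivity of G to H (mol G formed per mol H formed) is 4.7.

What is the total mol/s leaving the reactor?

196 mol/s

Conversion of F: F consumed = 0.256 × 216.3 = 55.37 mol/s = 2ξ₁ + 1ξ₂.
Selectivity: 1ξ₁ / (2ξ₂) = 4.7 → ξ₁ = 9.4 ξ₂.
Substitute: (2·9.4 + 1) ξ₂ = 55.37 → ξ₂ = 2.797 mol/s, ξ₁ = 26.29 mol/s.
Outlet amounts (n = n₀ + Σ ν·ξ):
  F: 216.3 − 2(26.29) − 1(2.797) = 160.9
  G: 0 + 1(26.29) = 26.29
  H: 0 + 2(2.797) = 5.593
  E: 0 + 1(2.797) = 2.797
Total out = 160.9 + 26.29 + 5.593 + 2.797 = 195.6 mol/s.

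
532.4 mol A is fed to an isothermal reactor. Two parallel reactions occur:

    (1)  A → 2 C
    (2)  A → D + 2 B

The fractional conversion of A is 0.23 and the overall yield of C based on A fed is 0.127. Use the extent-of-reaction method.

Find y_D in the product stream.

Yield of C: 2ξ₁ / 532.4 = 0.127 → ξ₁ = 33.81 mol.
Conversion of A: 1ξ₁ + 1ξ₂ = 0.23 × 532.4 = 122.5 → ξ₂ = 88.64 mol.
Outlet amounts (n = n₀ + Σ ν·ξ):
  A: 532.4 − 1(33.81) − 1(88.64) = 409.9
  C: 0 + 2(33.81) = 67.61
  D: 0 + 1(88.64) = 88.64
  B: 0 + 2(88.64) = 177.3
Total out = 743.5 mol; y_D = 88.64 / 743.5 = 0.1192.

0.119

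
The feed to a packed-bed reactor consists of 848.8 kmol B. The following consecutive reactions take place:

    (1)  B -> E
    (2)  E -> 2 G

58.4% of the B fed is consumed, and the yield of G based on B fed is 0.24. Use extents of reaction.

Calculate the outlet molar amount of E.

394 kmol

Conversion of B: B consumed = 1ξ₁ = 0.584 × 848.8 → ξ₁ = 495.7 kmol.
Yield of G: 2ξ₂ / 848.8 = 0.24 → ξ₂ = 101.9 kmol.
Outlet amounts (n = n₀ + Σ ν·ξ):
  B: 848.8 − 1(495.7) = 353.1
  E: 0 + 1(495.7) − 1(101.9) = 393.8
  G: 0 + 2(101.9) = 203.7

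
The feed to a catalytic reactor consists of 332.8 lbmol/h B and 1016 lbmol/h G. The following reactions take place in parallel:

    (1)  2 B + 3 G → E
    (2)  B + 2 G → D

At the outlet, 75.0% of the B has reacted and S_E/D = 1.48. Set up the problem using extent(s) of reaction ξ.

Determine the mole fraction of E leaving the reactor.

0.11

Conversion of B: B consumed = 0.75 × 332.8 = 249.6 lbmol/h = 2ξ₁ + 1ξ₂.
Selectivity: 1ξ₁ / (1ξ₂) = 1.48 → ξ₁ = 1.48 ξ₂.
Substitute: (2·1.48 + 1) ξ₂ = 249.6 → ξ₂ = 63.03 lbmol/h, ξ₁ = 93.28 lbmol/h.
Outlet amounts (n = n₀ + Σ ν·ξ):
  B: 332.8 − 2(93.28) − 1(63.03) = 83.2
  G: 1016 − 3(93.28) − 2(63.03) = 610.1
  E: 0 + 1(93.28) = 93.28
  D: 0 + 1(63.03) = 63.03
Total out = 849.6 lbmol/h; y_E = 93.28 / 849.6 = 0.1098.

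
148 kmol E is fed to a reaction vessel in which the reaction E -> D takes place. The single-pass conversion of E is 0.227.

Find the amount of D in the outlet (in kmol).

E reacted = 0.227 × 148 = 33.6 kmol; ν_E = −1, so ξ = 33.6/1 = 33.6 kmol.
Outlet amounts (n = n₀ + ν ξ):
  E: 148 − 1(33.6) = 114.4
  D: 0 + 1(33.6) = 33.6

33.6 kmol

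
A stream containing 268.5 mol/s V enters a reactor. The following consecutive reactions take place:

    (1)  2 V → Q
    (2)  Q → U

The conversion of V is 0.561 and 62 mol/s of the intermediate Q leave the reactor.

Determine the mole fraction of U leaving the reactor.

0.0689

Conversion of V: V consumed = 2ξ₁ = 0.561 × 268.5 → ξ₁ = 75.31 mol/s.
Q balance: n_Q = 0 + 1ξ₁ − 1ξ₂ = 62 → ξ₂ = (1·75.31 − 62)/1 = 13.31 mol/s.
Outlet amounts (n = n₀ + Σ ν·ξ):
  V: 268.5 − 2(75.31) = 117.9
  Q: 0 + 1(75.31) − 1(13.31) = 62
  U: 0 + 1(13.31) = 13.31
Total out = 193.2 mol/s; y_U = 13.31 / 193.2 = 0.06892.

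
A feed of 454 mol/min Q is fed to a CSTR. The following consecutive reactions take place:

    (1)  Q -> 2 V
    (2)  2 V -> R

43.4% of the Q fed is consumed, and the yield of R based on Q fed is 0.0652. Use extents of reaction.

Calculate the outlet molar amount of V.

335 mol/min

Conversion of Q: Q consumed = 1ξ₁ = 0.434 × 454 → ξ₁ = 197 mol/min.
Yield of R: 1ξ₂ / 454 = 0.0652 → ξ₂ = 29.6 mol/min.
Outlet amounts (n = n₀ + Σ ν·ξ):
  Q: 454 − 1(197) = 257
  V: 0 + 2(197) − 2(29.6) = 334.9
  R: 0 + 1(29.6) = 29.6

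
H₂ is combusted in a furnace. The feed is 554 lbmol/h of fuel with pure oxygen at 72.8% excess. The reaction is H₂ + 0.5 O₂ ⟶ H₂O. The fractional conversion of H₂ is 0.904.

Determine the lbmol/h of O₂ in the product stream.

228 lbmol/h

Stoichiometric O₂ = 0.5 × 554 = 277 lbmol/h; O₂ fed = 277 × 1.728 = 478.7 lbmol/h.
Fuel reacted = 0.904 × 554 → ξ = 500.8 lbmol/h.
Outlet (n = n₀ + ν ξ):
  H₂: 554 − 1(500.8) = 53.18
  O₂: 478.7 − 0.5(500.8) = 228.2
  H₂O: 0 + 1(500.8) = 500.8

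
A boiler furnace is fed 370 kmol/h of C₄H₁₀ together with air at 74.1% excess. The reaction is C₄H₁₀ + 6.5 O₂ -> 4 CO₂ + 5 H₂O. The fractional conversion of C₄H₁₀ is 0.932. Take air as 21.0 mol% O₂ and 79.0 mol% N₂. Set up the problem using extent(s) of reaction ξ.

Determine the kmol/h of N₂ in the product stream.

Stoichiometric O₂ = 6.5 × 370 = 2405 kmol/h; O₂ fed = 2405 × 1.741 = 4187 kmol/h.
N₂ fed = 4187 × 79/21 = 15750 kmol/h.
Fuel reacted = 0.932 × 370 → ξ = 344.8 kmol/h.
Outlet (n = n₀ + ν ξ):
  C₄H₁₀: 370 − 1(344.8) = 25.16
  O₂: 4187 − 6.5(344.8) = 1946
  N₂: 15750 (inert)
  CO₂: 0 + 4(344.8) = 1379
  H₂O: 0 + 5(344.8) = 1724

15800 kmol/h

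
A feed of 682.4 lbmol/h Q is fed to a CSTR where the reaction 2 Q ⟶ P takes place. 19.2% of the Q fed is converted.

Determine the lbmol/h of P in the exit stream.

65.5 lbmol/h

Q reacted = 0.192 × 682.4 = 131 lbmol/h; ν_Q = −2, so ξ = 131/2 = 65.51 lbmol/h.
Outlet amounts (n = n₀ + ν ξ):
  Q: 682.4 − 2(65.51) = 551.4
  P: 0 + 1(65.51) = 65.51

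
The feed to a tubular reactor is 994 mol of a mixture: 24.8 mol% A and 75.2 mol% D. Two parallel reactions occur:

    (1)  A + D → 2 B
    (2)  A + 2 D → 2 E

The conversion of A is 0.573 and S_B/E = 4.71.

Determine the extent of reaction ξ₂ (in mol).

ξ₂ = 24.7 mol

Conversion of A: A consumed = 0.573 × 246.5 = 141.3 mol = 1ξ₁ + 1ξ₂.
Selectivity: 2ξ₁ / (2ξ₂) = 4.71 → ξ₁ = 4.71 ξ₂.
Substitute: (1·4.71 + 1) ξ₂ = 141.3 → ξ₂ = 24.74 mol, ξ₁ = 116.5 mol.
Outlet amounts (n = n₀ + Σ ν·ξ):
  A: 246.5 − 1(116.5) − 1(24.74) = 105.3
  D: 747.5 − 1(116.5) − 2(24.74) = 581.5
  B: 0 + 2(116.5) = 233
  E: 0 + 2(24.74) = 49.48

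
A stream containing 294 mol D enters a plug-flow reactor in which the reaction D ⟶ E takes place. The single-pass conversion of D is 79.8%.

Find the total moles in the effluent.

294 mol

D reacted = 0.798 × 294 = 234.6 mol; ν_D = −1, so ξ = 234.6/1 = 234.6 mol.
Outlet amounts (n = n₀ + ν ξ):
  D: 294 − 1(234.6) = 59.39
  E: 0 + 1(234.6) = 234.6
Total out = 59.39 + 234.6 = 294 mol.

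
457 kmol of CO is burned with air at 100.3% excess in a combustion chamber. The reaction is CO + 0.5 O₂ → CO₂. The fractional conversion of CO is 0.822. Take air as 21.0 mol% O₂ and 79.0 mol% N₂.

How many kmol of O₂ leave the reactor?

Stoichiometric O₂ = 0.5 × 457 = 228.5 kmol; O₂ fed = 228.5 × 2.003 = 457.7 kmol.
N₂ fed = 457.7 × 79/21 = 1722 kmol.
Fuel reacted = 0.822 × 457 → ξ = 375.7 kmol.
Outlet (n = n₀ + ν ξ):
  CO: 457 − 1(375.7) = 81.35
  O₂: 457.7 − 0.5(375.7) = 269.9
  N₂: 1722 (inert)
  CO₂: 0 + 1(375.7) = 375.7

270 kmol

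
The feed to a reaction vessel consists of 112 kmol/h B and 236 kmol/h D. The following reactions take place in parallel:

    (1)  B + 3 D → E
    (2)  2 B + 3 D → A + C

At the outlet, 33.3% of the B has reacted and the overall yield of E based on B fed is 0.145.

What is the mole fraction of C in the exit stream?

Yield of E: 1ξ₁ / 112 = 0.145 → ξ₁ = 16.24 kmol/h.
Conversion of B: 1ξ₁ + 2ξ₂ = 0.333 × 112 = 37.3 → ξ₂ = 10.53 kmol/h.
Outlet amounts (n = n₀ + Σ ν·ξ):
  B: 112 − 1(16.24) − 2(10.53) = 74.7
  D: 236 − 3(16.24) − 3(10.53) = 155.7
  E: 0 + 1(16.24) = 16.24
  A: 0 + 1(10.53) = 10.53
  C: 0 + 1(10.53) = 10.53
Total out = 267.7 kmol/h; y_C = 10.53 / 267.7 = 0.03933.

0.0393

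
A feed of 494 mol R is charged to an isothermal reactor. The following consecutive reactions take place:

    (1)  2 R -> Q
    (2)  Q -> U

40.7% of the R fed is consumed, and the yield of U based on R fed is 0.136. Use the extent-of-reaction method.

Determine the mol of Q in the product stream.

33.3 mol

Conversion of R: R consumed = 2ξ₁ = 0.407 × 494 → ξ₁ = 100.5 mol.
Yield of U: 1ξ₂ / 494 = 0.136 → ξ₂ = 67.18 mol.
Outlet amounts (n = n₀ + Σ ν·ξ):
  R: 494 − 2(100.5) = 292.9
  Q: 0 + 1(100.5) − 1(67.18) = 33.34
  U: 0 + 1(67.18) = 67.18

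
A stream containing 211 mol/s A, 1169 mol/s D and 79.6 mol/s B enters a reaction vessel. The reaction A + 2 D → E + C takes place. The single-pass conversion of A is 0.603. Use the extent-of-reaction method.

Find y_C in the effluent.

0.0955

A reacted = 0.603 × 211 = 127.2 mol/s; ν_A = −1, so ξ = 127.2/1 = 127.2 mol/s.
Outlet amounts (n = n₀ + ν ξ):
  A: 211 − 1(127.2) = 83.77
  D: 1169 − 2(127.2) = 914.5
  E: 0 + 1(127.2) = 127.2
  C: 0 + 1(127.2) = 127.2
  B: 79.6 (inert)
Total out = 1332 mol/s; y_C = 127.2 / 1332 = 0.09549.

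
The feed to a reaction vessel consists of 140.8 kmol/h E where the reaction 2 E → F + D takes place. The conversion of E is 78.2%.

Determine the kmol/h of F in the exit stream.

55.1 kmol/h

E reacted = 0.782 × 140.8 = 110.1 kmol/h; ν_E = −2, so ξ = 110.1/2 = 55.05 kmol/h.
Outlet amounts (n = n₀ + ν ξ):
  E: 140.8 − 2(55.05) = 30.69
  F: 0 + 1(55.05) = 55.05
  D: 0 + 1(55.05) = 55.05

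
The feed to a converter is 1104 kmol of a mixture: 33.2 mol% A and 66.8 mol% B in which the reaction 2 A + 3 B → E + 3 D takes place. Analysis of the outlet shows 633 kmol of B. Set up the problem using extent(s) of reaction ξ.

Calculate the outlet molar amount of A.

For B: n = n₀ − 3ξ → 633 = 737.5 − 3ξ, giving ξ = 34.82 kmol.
Outlet amounts (n = n₀ + ν ξ):
  A: 366.5 − 2(34.82) = 296.9
  B: 737.5 − 3(34.82) = 633
  E: 0 + 1(34.82) = 34.82
  D: 0 + 3(34.82) = 104.5

297 kmol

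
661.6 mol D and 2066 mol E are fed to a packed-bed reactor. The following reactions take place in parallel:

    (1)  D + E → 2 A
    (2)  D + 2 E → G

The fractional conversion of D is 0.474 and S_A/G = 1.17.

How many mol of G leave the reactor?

Conversion of D: D consumed = 0.474 × 661.6 = 313.6 mol = 1ξ₁ + 1ξ₂.
Selectivity: 2ξ₁ / (1ξ₂) = 1.17 → ξ₁ = 0.585 ξ₂.
Substitute: (1·0.585 + 1) ξ₂ = 313.6 → ξ₂ = 197.9 mol, ξ₁ = 115.7 mol.
Outlet amounts (n = n₀ + Σ ν·ξ):
  D: 661.6 − 1(115.7) − 1(197.9) = 348
  E: 2066 − 1(115.7) − 2(197.9) = 1555
  A: 0 + 2(115.7) = 231.5
  G: 0 + 1(197.9) = 197.9

198 mol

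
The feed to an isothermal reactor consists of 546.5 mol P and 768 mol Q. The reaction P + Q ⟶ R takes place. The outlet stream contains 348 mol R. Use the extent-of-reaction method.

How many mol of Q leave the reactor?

For R: n = n₀ + 1ξ → 348 = 0 + 1ξ, giving ξ = 348 mol.
Outlet amounts (n = n₀ + ν ξ):
  P: 546.5 − 1(348) = 198.5
  Q: 768 − 1(348) = 420
  R: 0 + 1(348) = 348

420 mol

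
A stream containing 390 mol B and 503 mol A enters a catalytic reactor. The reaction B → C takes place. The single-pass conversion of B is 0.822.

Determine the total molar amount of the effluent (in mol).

B reacted = 0.822 × 390 = 320.6 mol; ν_B = −1, so ξ = 320.6/1 = 320.6 mol.
Outlet amounts (n = n₀ + ν ξ):
  B: 390 − 1(320.6) = 69.42
  C: 0 + 1(320.6) = 320.6
  A: 503 (inert)
Total out = 69.42 + 320.6 + 503 = 893 mol.

893 mol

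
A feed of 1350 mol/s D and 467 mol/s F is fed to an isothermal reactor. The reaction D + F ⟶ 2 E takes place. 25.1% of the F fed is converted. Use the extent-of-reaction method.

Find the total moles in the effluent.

1820 mol/s

F reacted = 0.251 × 467 = 117.2 mol/s; ν_F = −1, so ξ = 117.2/1 = 117.2 mol/s.
Outlet amounts (n = n₀ + ν ξ):
  D: 1350 − 1(117.2) = 1233
  F: 467 − 1(117.2) = 349.8
  E: 0 + 2(117.2) = 234.4
Total out = 1233 + 349.8 + 234.4 = 1817 mol/s.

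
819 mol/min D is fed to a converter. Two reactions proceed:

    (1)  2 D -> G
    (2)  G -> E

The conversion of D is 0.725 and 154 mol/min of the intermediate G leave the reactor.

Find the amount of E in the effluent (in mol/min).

Conversion of D: D consumed = 2ξ₁ = 0.725 × 819 → ξ₁ = 296.9 mol/min.
G balance: n_G = 0 + 1ξ₁ − 1ξ₂ = 154 → ξ₂ = (1·296.9 − 154)/1 = 142.9 mol/min.
Outlet amounts (n = n₀ + Σ ν·ξ):
  D: 819 − 2(296.9) = 225.2
  G: 0 + 1(296.9) − 1(142.9) = 154
  E: 0 + 1(142.9) = 142.9

143 mol/min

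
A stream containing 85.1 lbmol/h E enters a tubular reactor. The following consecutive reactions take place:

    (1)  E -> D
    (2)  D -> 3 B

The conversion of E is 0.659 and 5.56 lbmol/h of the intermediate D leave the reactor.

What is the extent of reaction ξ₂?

Conversion of E: E consumed = 1ξ₁ = 0.659 × 85.1 → ξ₁ = 56.08 lbmol/h.
D balance: n_D = 0 + 1ξ₁ − 1ξ₂ = 5.56 → ξ₂ = (1·56.08 − 5.56)/1 = 50.52 lbmol/h.
Outlet amounts (n = n₀ + Σ ν·ξ):
  E: 85.1 − 1(56.08) = 29.02
  D: 0 + 1(56.08) − 1(50.52) = 5.56
  B: 0 + 3(50.52) = 151.6

ξ₂ = 50.5 lbmol/h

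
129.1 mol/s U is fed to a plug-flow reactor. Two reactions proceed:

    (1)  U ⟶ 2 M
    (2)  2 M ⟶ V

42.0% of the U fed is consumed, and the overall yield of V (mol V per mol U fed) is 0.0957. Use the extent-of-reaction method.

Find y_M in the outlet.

0.49

Conversion of U: U consumed = 1ξ₁ = 0.42 × 129.1 → ξ₁ = 54.22 mol/s.
Yield of V: 1ξ₂ / 129.1 = 0.0957 → ξ₂ = 12.35 mol/s.
Outlet amounts (n = n₀ + Σ ν·ξ):
  U: 129.1 − 1(54.22) = 74.88
  M: 0 + 2(54.22) − 2(12.35) = 83.73
  V: 0 + 1(12.35) = 12.35
Total out = 171 mol/s; y_M = 83.73 / 171 = 0.4898.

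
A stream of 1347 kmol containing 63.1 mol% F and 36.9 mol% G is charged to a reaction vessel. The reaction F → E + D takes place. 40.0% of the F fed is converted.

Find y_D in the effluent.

F reacted = 0.4 × 850 = 340 kmol; ν_F = −1, so ξ = 340/1 = 340 kmol.
Outlet amounts (n = n₀ + ν ξ):
  F: 850 − 1(340) = 510
  E: 0 + 1(340) = 340
  D: 0 + 1(340) = 340
  G: 497 (inert)
Total out = 1687 kmol; y_D = 340 / 1687 = 0.2015.

0.202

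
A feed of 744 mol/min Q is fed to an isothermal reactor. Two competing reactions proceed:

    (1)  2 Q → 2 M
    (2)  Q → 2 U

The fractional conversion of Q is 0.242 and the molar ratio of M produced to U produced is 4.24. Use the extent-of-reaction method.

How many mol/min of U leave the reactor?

38 mol/min

Conversion of Q: Q consumed = 0.242 × 744 = 180 mol/min = 2ξ₁ + 1ξ₂.
Selectivity: 2ξ₁ / (2ξ₂) = 4.24 → ξ₁ = 4.24 ξ₂.
Substitute: (2·4.24 + 1) ξ₂ = 180 → ξ₂ = 18.99 mol/min, ξ₁ = 80.53 mol/min.
Outlet amounts (n = n₀ + Σ ν·ξ):
  Q: 744 − 2(80.53) − 1(18.99) = 564
  M: 0 + 2(80.53) = 161.1
  U: 0 + 2(18.99) = 37.98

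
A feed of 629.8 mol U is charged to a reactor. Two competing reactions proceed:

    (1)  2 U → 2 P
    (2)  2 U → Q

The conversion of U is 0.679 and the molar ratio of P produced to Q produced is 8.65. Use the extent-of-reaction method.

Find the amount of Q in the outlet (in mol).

Conversion of U: U consumed = 0.679 × 629.8 = 427.6 mol = 2ξ₁ + 2ξ₂.
Selectivity: 2ξ₁ / (1ξ₂) = 8.65 → ξ₁ = 4.325 ξ₂.
Substitute: (2·4.325 + 2) ξ₂ = 427.6 → ξ₂ = 40.15 mol, ξ₁ = 173.7 mol.
Outlet amounts (n = n₀ + Σ ν·ξ):
  U: 629.8 − 2(173.7) − 2(40.15) = 202.2
  P: 0 + 2(173.7) = 347.3
  Q: 0 + 1(40.15) = 40.15

40.2 mol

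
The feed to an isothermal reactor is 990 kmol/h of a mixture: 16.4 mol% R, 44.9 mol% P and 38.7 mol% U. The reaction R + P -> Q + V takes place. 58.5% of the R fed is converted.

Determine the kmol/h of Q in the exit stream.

R reacted = 0.585 × 162.4 = 94.98 kmol/h; ν_R = −1, so ξ = 94.98/1 = 94.98 kmol/h.
Outlet amounts (n = n₀ + ν ξ):
  R: 162.4 − 1(94.98) = 67.38
  P: 444.5 − 1(94.98) = 349.5
  Q: 0 + 1(94.98) = 94.98
  V: 0 + 1(94.98) = 94.98
  U: 383.1 (inert)

95 kmol/h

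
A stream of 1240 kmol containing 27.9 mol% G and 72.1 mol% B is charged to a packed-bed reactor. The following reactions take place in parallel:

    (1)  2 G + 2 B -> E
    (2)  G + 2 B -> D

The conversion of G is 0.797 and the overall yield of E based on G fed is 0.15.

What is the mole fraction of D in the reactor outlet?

0.232

Yield of E: 1ξ₁ / 346 = 0.15 → ξ₁ = 51.89 kmol.
Conversion of G: 2ξ₁ + 1ξ₂ = 0.797 × 346 = 275.7 → ξ₂ = 171.9 kmol.
Outlet amounts (n = n₀ + Σ ν·ξ):
  G: 346 − 2(51.89) − 1(171.9) = 70.23
  B: 894 − 2(51.89) − 2(171.9) = 446.4
  E: 0 + 1(51.89) = 51.89
  D: 0 + 1(171.9) = 171.9
Total out = 740.4 kmol; y_D = 171.9 / 740.4 = 0.2322.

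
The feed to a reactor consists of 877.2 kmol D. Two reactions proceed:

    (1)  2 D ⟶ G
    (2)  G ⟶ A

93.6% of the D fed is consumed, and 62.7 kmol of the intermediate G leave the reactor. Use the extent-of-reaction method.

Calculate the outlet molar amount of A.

348 kmol

Conversion of D: D consumed = 2ξ₁ = 0.936 × 877.2 → ξ₁ = 410.5 kmol.
G balance: n_G = 0 + 1ξ₁ − 1ξ₂ = 62.7 → ξ₂ = (1·410.5 − 62.7)/1 = 347.8 kmol.
Outlet amounts (n = n₀ + Σ ν·ξ):
  D: 877.2 − 2(410.5) = 56.14
  G: 0 + 1(410.5) − 1(347.8) = 62.7
  A: 0 + 1(347.8) = 347.8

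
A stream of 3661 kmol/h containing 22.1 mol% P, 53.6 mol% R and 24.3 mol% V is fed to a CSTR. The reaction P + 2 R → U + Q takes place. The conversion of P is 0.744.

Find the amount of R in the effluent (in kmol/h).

758 kmol/h

P reacted = 0.744 × 809.1 = 602 kmol/h; ν_P = −1, so ξ = 602/1 = 602 kmol/h.
Outlet amounts (n = n₀ + ν ξ):
  P: 809.1 − 1(602) = 207.1
  R: 1962 − 2(602) = 758.4
  U: 0 + 1(602) = 602
  Q: 0 + 1(602) = 602
  V: 889.6 (inert)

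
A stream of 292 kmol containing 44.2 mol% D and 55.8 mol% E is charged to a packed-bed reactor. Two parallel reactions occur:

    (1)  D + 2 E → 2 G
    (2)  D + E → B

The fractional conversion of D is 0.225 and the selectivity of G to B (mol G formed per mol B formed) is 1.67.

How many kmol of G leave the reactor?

Conversion of D: D consumed = 0.225 × 129.1 = 29.04 kmol = 1ξ₁ + 1ξ₂.
Selectivity: 2ξ₁ / (1ξ₂) = 1.67 → ξ₁ = 0.835 ξ₂.
Substitute: (1·0.835 + 1) ξ₂ = 29.04 → ξ₂ = 15.83 kmol, ξ₁ = 13.21 kmol.
Outlet amounts (n = n₀ + Σ ν·ξ):
  D: 129.1 − 1(13.21) − 1(15.83) = 100
  E: 162.9 − 2(13.21) − 1(15.83) = 120.7
  G: 0 + 2(13.21) = 26.43
  B: 0 + 1(15.83) = 15.83

26.4 kmol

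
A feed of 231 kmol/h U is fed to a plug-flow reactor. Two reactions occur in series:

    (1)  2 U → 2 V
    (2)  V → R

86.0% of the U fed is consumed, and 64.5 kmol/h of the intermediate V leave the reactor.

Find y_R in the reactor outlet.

Conversion of U: U consumed = 2ξ₁ = 0.86 × 231 → ξ₁ = 99.33 kmol/h.
V balance: n_V = 0 + 2ξ₁ − 1ξ₂ = 64.5 → ξ₂ = (2·99.33 − 64.5)/1 = 134.2 kmol/h.
Outlet amounts (n = n₀ + Σ ν·ξ):
  U: 231 − 2(99.33) = 32.34
  V: 0 + 2(99.33) − 1(134.2) = 64.5
  R: 0 + 1(134.2) = 134.2
Total out = 231 kmol/h; y_R = 134.2 / 231 = 0.5808.

0.581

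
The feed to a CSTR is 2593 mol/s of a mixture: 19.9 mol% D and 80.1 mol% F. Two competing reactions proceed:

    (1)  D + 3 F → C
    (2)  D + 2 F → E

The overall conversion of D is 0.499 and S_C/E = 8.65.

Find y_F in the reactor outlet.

0.721

Conversion of D: D consumed = 0.499 × 516 = 257.5 mol/s = 1ξ₁ + 1ξ₂.
Selectivity: 1ξ₁ / (1ξ₂) = 8.65 → ξ₁ = 8.65 ξ₂.
Substitute: (1·8.65 + 1) ξ₂ = 257.5 → ξ₂ = 26.68 mol/s, ξ₁ = 230.8 mol/s.
Outlet amounts (n = n₀ + Σ ν·ξ):
  D: 516 − 1(230.8) − 1(26.68) = 258.5
  F: 2077 − 3(230.8) − 2(26.68) = 1331
  C: 0 + 1(230.8) = 230.8
  E: 0 + 1(26.68) = 26.68
Total out = 1847 mol/s; y_F = 1331 / 1847 = 0.7207.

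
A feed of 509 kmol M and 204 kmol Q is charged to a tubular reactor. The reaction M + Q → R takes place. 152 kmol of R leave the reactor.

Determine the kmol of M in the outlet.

For R: n = n₀ + 1ξ → 152 = 0 + 1ξ, giving ξ = 152 kmol.
Outlet amounts (n = n₀ + ν ξ):
  M: 509 − 1(152) = 357
  Q: 204 − 1(152) = 52
  R: 0 + 1(152) = 152

357 kmol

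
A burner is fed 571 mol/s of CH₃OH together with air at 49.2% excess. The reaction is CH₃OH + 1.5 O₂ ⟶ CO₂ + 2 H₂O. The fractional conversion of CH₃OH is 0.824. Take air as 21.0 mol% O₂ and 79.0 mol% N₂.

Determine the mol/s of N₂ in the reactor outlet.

Stoichiometric O₂ = 1.5 × 571 = 856.5 mol/s; O₂ fed = 856.5 × 1.492 = 1278 mol/s.
N₂ fed = 1278 × 79/21 = 4807 mol/s.
Fuel reacted = 0.824 × 571 → ξ = 470.5 mol/s.
Outlet (n = n₀ + ν ξ):
  CH₃OH: 571 − 1(470.5) = 100.5
  O₂: 1278 − 1.5(470.5) = 572.1
  N₂: 4807 (inert)
  CO₂: 0 + 1(470.5) = 470.5
  H₂O: 0 + 2(470.5) = 941

4810 mol/s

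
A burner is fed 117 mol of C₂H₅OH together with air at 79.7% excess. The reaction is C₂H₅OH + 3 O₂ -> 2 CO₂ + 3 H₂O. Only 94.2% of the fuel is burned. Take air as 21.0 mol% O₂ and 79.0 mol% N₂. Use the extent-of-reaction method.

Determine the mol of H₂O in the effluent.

Stoichiometric O₂ = 3 × 117 = 351 mol; O₂ fed = 351 × 1.797 = 630.7 mol.
N₂ fed = 630.7 × 79/21 = 2373 mol.
Fuel reacted = 0.942 × 117 → ξ = 110.2 mol.
Outlet (n = n₀ + ν ξ):
  C₂H₅OH: 117 − 1(110.2) = 6.786
  O₂: 630.7 − 3(110.2) = 300.1
  N₂: 2373 (inert)
  CO₂: 0 + 2(110.2) = 220.4
  H₂O: 0 + 3(110.2) = 330.6

331 mol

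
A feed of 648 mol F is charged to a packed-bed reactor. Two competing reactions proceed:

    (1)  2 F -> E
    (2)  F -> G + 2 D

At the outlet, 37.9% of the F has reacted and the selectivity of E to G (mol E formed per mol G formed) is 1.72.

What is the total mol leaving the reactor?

663 mol

Conversion of F: F consumed = 0.379 × 648 = 245.6 mol = 2ξ₁ + 1ξ₂.
Selectivity: 1ξ₁ / (1ξ₂) = 1.72 → ξ₁ = 1.72 ξ₂.
Substitute: (2·1.72 + 1) ξ₂ = 245.6 → ξ₂ = 55.31 mol, ξ₁ = 95.14 mol.
Outlet amounts (n = n₀ + Σ ν·ξ):
  F: 648 − 2(95.14) − 1(55.31) = 402.4
  E: 0 + 1(95.14) = 95.14
  G: 0 + 1(55.31) = 55.31
  D: 0 + 2(55.31) = 110.6
Total out = 402.4 + 95.14 + 55.31 + 110.6 = 663.5 mol.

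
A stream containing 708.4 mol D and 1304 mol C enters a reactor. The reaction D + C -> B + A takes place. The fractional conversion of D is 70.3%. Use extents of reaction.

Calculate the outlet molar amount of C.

D reacted = 0.703 × 708.4 = 498 mol; ν_D = −1, so ξ = 498/1 = 498 mol.
Outlet amounts (n = n₀ + ν ξ):
  D: 708.4 − 1(498) = 210.4
  C: 1304 − 1(498) = 806
  B: 0 + 1(498) = 498
  A: 0 + 1(498) = 498

806 mol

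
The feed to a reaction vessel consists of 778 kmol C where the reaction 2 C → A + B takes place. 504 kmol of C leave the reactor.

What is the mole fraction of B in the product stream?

0.176

For C: n = n₀ − 2ξ → 504 = 778 − 2ξ, giving ξ = 137 kmol.
Outlet amounts (n = n₀ + ν ξ):
  C: 778 − 2(137) = 504
  A: 0 + 1(137) = 137
  B: 0 + 1(137) = 137
Total out = 778 kmol; y_B = 137 / 778 = 0.1761.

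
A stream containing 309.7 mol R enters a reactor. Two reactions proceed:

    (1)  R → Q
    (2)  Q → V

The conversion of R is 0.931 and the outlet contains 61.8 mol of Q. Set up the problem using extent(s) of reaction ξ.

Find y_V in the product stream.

Conversion of R: R consumed = 1ξ₁ = 0.931 × 309.7 → ξ₁ = 288.3 mol.
Q balance: n_Q = 0 + 1ξ₁ − 1ξ₂ = 61.8 → ξ₂ = (1·288.3 − 61.8)/1 = 226.5 mol.
Outlet amounts (n = n₀ + Σ ν·ξ):
  R: 309.7 − 1(288.3) = 21.37
  Q: 0 + 1(288.3) − 1(226.5) = 61.8
  V: 0 + 1(226.5) = 226.5
Total out = 309.7 mol; y_V = 226.5 / 309.7 = 0.7315.

0.731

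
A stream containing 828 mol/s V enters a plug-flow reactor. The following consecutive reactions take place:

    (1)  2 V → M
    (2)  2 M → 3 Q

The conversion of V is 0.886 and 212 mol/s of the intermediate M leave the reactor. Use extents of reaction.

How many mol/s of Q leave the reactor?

232 mol/s

Conversion of V: V consumed = 2ξ₁ = 0.886 × 828 → ξ₁ = 366.8 mol/s.
M balance: n_M = 0 + 1ξ₁ − 2ξ₂ = 212 → ξ₂ = (1·366.8 − 212)/2 = 77.4 mol/s.
Outlet amounts (n = n₀ + Σ ν·ξ):
  V: 828 − 2(366.8) = 94.39
  M: 0 + 1(366.8) − 2(77.4) = 212
  Q: 0 + 3(77.4) = 232.2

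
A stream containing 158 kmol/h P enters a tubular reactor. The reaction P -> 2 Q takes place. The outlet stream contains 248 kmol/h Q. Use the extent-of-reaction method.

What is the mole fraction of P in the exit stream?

0.121

For Q: n = n₀ + 2ξ → 248 = 0 + 2ξ, giving ξ = 124 kmol/h.
Outlet amounts (n = n₀ + ν ξ):
  P: 158 − 1(124) = 34
  Q: 0 + 2(124) = 248
Total out = 282 kmol/h; y_P = 34 / 282 = 0.1206.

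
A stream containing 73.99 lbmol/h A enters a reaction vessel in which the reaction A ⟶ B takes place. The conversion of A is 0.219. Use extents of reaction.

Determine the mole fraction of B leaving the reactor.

A reacted = 0.219 × 73.99 = 16.2 lbmol/h; ν_A = −1, so ξ = 16.2/1 = 16.2 lbmol/h.
Outlet amounts (n = n₀ + ν ξ):
  A: 73.99 − 1(16.2) = 57.79
  B: 0 + 1(16.2) = 16.2
Total out = 73.99 lbmol/h; y_B = 16.2 / 73.99 = 0.219.

0.219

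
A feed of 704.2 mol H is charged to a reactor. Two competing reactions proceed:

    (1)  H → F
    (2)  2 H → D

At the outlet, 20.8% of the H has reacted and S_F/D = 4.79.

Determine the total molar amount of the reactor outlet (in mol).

683 mol

Conversion of H: H consumed = 0.208 × 704.2 = 146.5 mol = 1ξ₁ + 2ξ₂.
Selectivity: 1ξ₁ / (1ξ₂) = 4.79 → ξ₁ = 4.79 ξ₂.
Substitute: (1·4.79 + 2) ξ₂ = 146.5 → ξ₂ = 21.57 mol, ξ₁ = 103.3 mol.
Outlet amounts (n = n₀ + Σ ν·ξ):
  H: 704.2 − 1(103.3) − 2(21.57) = 557.7
  F: 0 + 1(103.3) = 103.3
  D: 0 + 1(21.57) = 21.57
Total out = 557.7 + 103.3 + 21.57 = 682.6 mol.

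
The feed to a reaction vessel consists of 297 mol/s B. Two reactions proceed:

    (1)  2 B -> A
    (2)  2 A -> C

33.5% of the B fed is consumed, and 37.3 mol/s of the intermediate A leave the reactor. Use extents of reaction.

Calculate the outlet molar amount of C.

6.22 mol/s

Conversion of B: B consumed = 2ξ₁ = 0.335 × 297 → ξ₁ = 49.75 mol/s.
A balance: n_A = 0 + 1ξ₁ − 2ξ₂ = 37.3 → ξ₂ = (1·49.75 − 37.3)/2 = 6.224 mol/s.
Outlet amounts (n = n₀ + Σ ν·ξ):
  B: 297 − 2(49.75) = 197.5
  A: 0 + 1(49.75) − 2(6.224) = 37.3
  C: 0 + 1(6.224) = 6.224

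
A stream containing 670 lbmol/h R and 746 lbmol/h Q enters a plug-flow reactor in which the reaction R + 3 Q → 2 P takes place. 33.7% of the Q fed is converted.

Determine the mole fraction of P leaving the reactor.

0.134

Q reacted = 0.337 × 746 = 251.4 lbmol/h; ν_Q = −3, so ξ = 251.4/3 = 83.8 lbmol/h.
Outlet amounts (n = n₀ + ν ξ):
  R: 670 − 1(83.8) = 586.2
  Q: 746 − 3(83.8) = 494.6
  P: 0 + 2(83.8) = 167.6
Total out = 1248 lbmol/h; y_P = 167.6 / 1248 = 0.1343.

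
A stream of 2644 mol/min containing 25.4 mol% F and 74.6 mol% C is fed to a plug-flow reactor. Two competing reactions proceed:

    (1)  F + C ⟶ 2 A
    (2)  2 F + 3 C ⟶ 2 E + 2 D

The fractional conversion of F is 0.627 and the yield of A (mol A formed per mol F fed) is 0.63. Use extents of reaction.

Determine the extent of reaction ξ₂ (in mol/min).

ξ₂ = 105 mol/min

Yield of A: 2ξ₁ / 671.6 = 0.63 → ξ₁ = 211.5 mol/min.
Conversion of F: 1ξ₁ + 2ξ₂ = 0.627 × 671.6 = 421.1 → ξ₂ = 104.8 mol/min.
Outlet amounts (n = n₀ + Σ ν·ξ):
  F: 671.6 − 1(211.5) − 2(104.8) = 250.5
  C: 1972 − 1(211.5) − 3(104.8) = 1447
  A: 0 + 2(211.5) = 423.1
  E: 0 + 2(104.8) = 209.5
  D: 0 + 2(104.8) = 209.5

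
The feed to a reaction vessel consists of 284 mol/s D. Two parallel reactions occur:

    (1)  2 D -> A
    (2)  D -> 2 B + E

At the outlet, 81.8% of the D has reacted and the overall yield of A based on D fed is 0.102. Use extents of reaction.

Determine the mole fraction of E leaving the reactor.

Yield of A: 1ξ₁ / 284 = 0.102 → ξ₁ = 28.97 mol/s.
Conversion of D: 2ξ₁ + 1ξ₂ = 0.818 × 284 = 232.3 → ξ₂ = 174.4 mol/s.
Outlet amounts (n = n₀ + Σ ν·ξ):
  D: 284 − 2(28.97) − 1(174.4) = 51.69
  A: 0 + 1(28.97) = 28.97
  B: 0 + 2(174.4) = 348.8
  E: 0 + 1(174.4) = 174.4
Total out = 603.8 mol/s; y_E = 174.4 / 603.8 = 0.2888.

0.289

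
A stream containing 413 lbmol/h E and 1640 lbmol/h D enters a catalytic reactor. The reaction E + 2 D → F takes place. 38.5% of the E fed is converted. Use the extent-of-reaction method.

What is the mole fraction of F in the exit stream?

E reacted = 0.385 × 413 = 159 lbmol/h; ν_E = −1, so ξ = 159/1 = 159 lbmol/h.
Outlet amounts (n = n₀ + ν ξ):
  E: 413 − 1(159) = 254
  D: 1640 − 2(159) = 1322
  F: 0 + 1(159) = 159
Total out = 1735 lbmol/h; y_F = 159 / 1735 = 0.09165.

0.0916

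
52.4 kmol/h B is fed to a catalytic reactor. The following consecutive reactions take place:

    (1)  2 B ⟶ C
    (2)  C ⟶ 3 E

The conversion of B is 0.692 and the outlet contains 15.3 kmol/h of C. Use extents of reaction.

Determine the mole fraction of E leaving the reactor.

0.213

Conversion of B: B consumed = 2ξ₁ = 0.692 × 52.4 → ξ₁ = 18.13 kmol/h.
C balance: n_C = 0 + 1ξ₁ − 1ξ₂ = 15.3 → ξ₂ = (1·18.13 − 15.3)/1 = 2.83 kmol/h.
Outlet amounts (n = n₀ + Σ ν·ξ):
  B: 52.4 − 2(18.13) = 16.14
  C: 0 + 1(18.13) − 1(2.83) = 15.3
  E: 0 + 3(2.83) = 8.491
Total out = 39.93 kmol/h; y_E = 8.491 / 39.93 = 0.2127.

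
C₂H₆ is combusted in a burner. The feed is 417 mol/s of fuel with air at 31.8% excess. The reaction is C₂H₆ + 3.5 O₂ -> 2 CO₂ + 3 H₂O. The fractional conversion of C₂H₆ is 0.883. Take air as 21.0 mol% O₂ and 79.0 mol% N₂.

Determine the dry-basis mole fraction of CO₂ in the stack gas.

0.0851

Stoichiometric O₂ = 3.5 × 417 = 1460 mol/s; O₂ fed = 1460 × 1.318 = 1924 mol/s.
N₂ fed = 1924 × 79/21 = 7236 mol/s.
Fuel reacted = 0.883 × 417 → ξ = 368.2 mol/s.
Outlet (n = n₀ + ν ξ):
  C₂H₆: 417 − 1(368.2) = 48.79
  O₂: 1924 − 3.5(368.2) = 634.9
  N₂: 7236 (inert)
  CO₂: 0 + 2(368.2) = 736.4
  H₂O: 0 + 3(368.2) = 1105
Dry total = 8657 mol/s; y_CO₂ (dry) = 736.4 / 8657 = 0.08507.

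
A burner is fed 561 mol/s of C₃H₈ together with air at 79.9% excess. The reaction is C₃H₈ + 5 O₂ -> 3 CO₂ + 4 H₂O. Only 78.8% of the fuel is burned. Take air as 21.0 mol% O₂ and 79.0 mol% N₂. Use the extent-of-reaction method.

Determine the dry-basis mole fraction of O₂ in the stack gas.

0.122

Stoichiometric O₂ = 5 × 561 = 2805 mol/s; O₂ fed = 2805 × 1.799 = 5046 mol/s.
N₂ fed = 5046 × 79/21 = 18980 mol/s.
Fuel reacted = 0.788 × 561 → ξ = 442.1 mol/s.
Outlet (n = n₀ + ν ξ):
  C₃H₈: 561 − 1(442.1) = 118.9
  O₂: 5046 − 5(442.1) = 2836
  N₂: 18980 (inert)
  CO₂: 0 + 3(442.1) = 1326
  H₂O: 0 + 4(442.1) = 1768
Dry total = 23260 mol/s; y_O₂ (dry) = 2836 / 23260 = 0.1219.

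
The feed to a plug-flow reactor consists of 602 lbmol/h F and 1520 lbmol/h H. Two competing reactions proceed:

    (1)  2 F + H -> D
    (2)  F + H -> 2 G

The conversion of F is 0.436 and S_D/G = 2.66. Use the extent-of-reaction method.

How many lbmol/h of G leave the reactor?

Conversion of F: F consumed = 0.436 × 602 = 262.5 lbmol/h = 2ξ₁ + 1ξ₂.
Selectivity: 1ξ₁ / (2ξ₂) = 2.66 → ξ₁ = 5.32 ξ₂.
Substitute: (2·5.32 + 1) ξ₂ = 262.5 → ξ₂ = 22.55 lbmol/h, ξ₁ = 120 lbmol/h.
Outlet amounts (n = n₀ + Σ ν·ξ):
  F: 602 − 2(120) − 1(22.55) = 339.5
  H: 1520 − 1(120) − 1(22.55) = 1377
  D: 0 + 1(120) = 120
  G: 0 + 2(22.55) = 45.1

45.1 lbmol/h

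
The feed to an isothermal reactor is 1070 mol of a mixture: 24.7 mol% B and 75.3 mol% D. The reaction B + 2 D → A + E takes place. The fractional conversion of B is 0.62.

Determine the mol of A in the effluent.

164 mol

B reacted = 0.62 × 264.3 = 163.9 mol; ν_B = −1, so ξ = 163.9/1 = 163.9 mol.
Outlet amounts (n = n₀ + ν ξ):
  B: 264.3 − 1(163.9) = 100.4
  D: 805.7 − 2(163.9) = 478
  A: 0 + 1(163.9) = 163.9
  E: 0 + 1(163.9) = 163.9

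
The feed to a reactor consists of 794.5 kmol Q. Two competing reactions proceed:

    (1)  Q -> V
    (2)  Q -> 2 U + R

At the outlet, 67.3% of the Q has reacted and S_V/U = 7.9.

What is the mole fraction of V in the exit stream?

Conversion of Q: Q consumed = 0.673 × 794.5 = 534.7 kmol = 1ξ₁ + 1ξ₂.
Selectivity: 1ξ₁ / (2ξ₂) = 7.9 → ξ₁ = 15.8 ξ₂.
Substitute: (1·15.8 + 1) ξ₂ = 534.7 → ξ₂ = 31.83 kmol, ξ₁ = 502.9 kmol.
Outlet amounts (n = n₀ + Σ ν·ξ):
  Q: 794.5 − 1(502.9) − 1(31.83) = 259.8
  V: 0 + 1(502.9) = 502.9
  U: 0 + 2(31.83) = 63.65
  R: 0 + 1(31.83) = 31.83
Total out = 858.2 kmol; y_V = 502.9 / 858.2 = 0.586.

0.586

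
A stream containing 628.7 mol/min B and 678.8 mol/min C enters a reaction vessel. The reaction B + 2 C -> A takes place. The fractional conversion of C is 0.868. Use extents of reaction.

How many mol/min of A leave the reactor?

295 mol/min

C reacted = 0.868 × 678.8 = 589.2 mol/min; ν_C = −2, so ξ = 589.2/2 = 294.6 mol/min.
Outlet amounts (n = n₀ + ν ξ):
  B: 628.7 − 1(294.6) = 334.1
  C: 678.8 − 2(294.6) = 89.6
  A: 0 + 1(294.6) = 294.6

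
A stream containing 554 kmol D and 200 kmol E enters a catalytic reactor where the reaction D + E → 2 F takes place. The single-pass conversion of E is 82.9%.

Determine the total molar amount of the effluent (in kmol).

E reacted = 0.829 × 200 = 165.8 kmol; ν_E = −1, so ξ = 165.8/1 = 165.8 kmol.
Outlet amounts (n = n₀ + ν ξ):
  D: 554 − 1(165.8) = 388.2
  E: 200 − 1(165.8) = 34.2
  F: 0 + 2(165.8) = 331.6
Total out = 388.2 + 34.2 + 331.6 = 754 kmol.

754 kmol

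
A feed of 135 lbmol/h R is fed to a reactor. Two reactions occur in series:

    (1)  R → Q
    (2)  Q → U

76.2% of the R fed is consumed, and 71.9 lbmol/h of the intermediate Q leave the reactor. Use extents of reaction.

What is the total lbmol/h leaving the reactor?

Conversion of R: R consumed = 1ξ₁ = 0.762 × 135 → ξ₁ = 102.9 lbmol/h.
Q balance: n_Q = 0 + 1ξ₁ − 1ξ₂ = 71.9 → ξ₂ = (1·102.9 − 71.9)/1 = 30.97 lbmol/h.
Outlet amounts (n = n₀ + Σ ν·ξ):
  R: 135 − 1(102.9) = 32.13
  Q: 0 + 1(102.9) − 1(30.97) = 71.9
  U: 0 + 1(30.97) = 30.97
Total out = 32.13 + 71.9 + 30.97 = 135 lbmol/h.

135 lbmol/h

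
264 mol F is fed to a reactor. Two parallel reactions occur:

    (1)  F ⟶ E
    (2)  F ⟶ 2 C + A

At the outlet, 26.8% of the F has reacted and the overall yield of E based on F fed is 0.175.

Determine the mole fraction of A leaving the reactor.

Yield of E: 1ξ₁ / 264 = 0.175 → ξ₁ = 46.2 mol.
Conversion of F: 1ξ₁ + 1ξ₂ = 0.268 × 264 = 70.75 → ξ₂ = 24.55 mol.
Outlet amounts (n = n₀ + Σ ν·ξ):
  F: 264 − 1(46.2) − 1(24.55) = 193.2
  E: 0 + 1(46.2) = 46.2
  C: 0 + 2(24.55) = 49.1
  A: 0 + 1(24.55) = 24.55
Total out = 313.1 mol; y_A = 24.55 / 313.1 = 0.07841.

0.0784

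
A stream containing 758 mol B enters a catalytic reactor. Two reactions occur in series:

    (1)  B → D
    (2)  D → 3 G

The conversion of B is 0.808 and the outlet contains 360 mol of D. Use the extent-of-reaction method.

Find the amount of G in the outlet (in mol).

Conversion of B: B consumed = 1ξ₁ = 0.808 × 758 → ξ₁ = 612.5 mol.
D balance: n_D = 0 + 1ξ₁ − 1ξ₂ = 360 → ξ₂ = (1·612.5 − 360)/1 = 252.5 mol.
Outlet amounts (n = n₀ + Σ ν·ξ):
  B: 758 − 1(612.5) = 145.5
  D: 0 + 1(612.5) − 1(252.5) = 360
  G: 0 + 3(252.5) = 757.4

757 mol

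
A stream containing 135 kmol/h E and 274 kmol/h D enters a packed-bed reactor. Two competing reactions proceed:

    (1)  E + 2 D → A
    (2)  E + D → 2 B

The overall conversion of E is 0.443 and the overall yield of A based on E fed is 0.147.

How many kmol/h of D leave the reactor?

Yield of A: 1ξ₁ / 135 = 0.147 → ξ₁ = 19.84 kmol/h.
Conversion of E: 1ξ₁ + 1ξ₂ = 0.443 × 135 = 59.8 → ξ₂ = 39.96 kmol/h.
Outlet amounts (n = n₀ + Σ ν·ξ):
  E: 135 − 1(19.84) − 1(39.96) = 75.19
  D: 274 − 2(19.84) − 1(39.96) = 194.3
  A: 0 + 1(19.84) = 19.84
  B: 0 + 2(39.96) = 79.92

194 kmol/h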